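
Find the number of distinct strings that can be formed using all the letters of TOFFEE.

180

The 6 letters of TOFFEE have repeats: E appearing twice and F appearing twice.
Dividing 6! = 720 by 2!·2! = 4 for the repeated letters gives 180.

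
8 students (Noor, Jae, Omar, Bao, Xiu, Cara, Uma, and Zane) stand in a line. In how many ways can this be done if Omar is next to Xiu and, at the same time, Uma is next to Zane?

2880

Treat {Omar,Xiu} as one block (2 orders) and {Uma,Zane} as another (2 orders).
That leaves 6 units to arrange: 2 × 2 × 6! = 4 × 720 = 2880.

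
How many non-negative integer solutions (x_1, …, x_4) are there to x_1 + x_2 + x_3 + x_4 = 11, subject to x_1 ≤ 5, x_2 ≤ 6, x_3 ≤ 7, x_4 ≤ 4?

170

Ignoring the caps, the number of non-negative solutions to x_1+…+x_4 = 11 is C(14,3) = 364.
Subtract solutions that violate a single cap (substitute x_i' = x_i − (cap_i+1)): x_1 ≥ 6 gives C(8,3) = 56; x_2 ≥ 7 gives C(7,3) = 35; x_3 ≥ 8 gives C(6,3) = 20; x_4 ≥ 5 gives C(9,3) = 84. Together 195.
Add back pairs where two caps are both exceeded: 0 + 0 + 1 + 0 + 0 + 0 = 1.
By inclusion–exclusion the count is 364 − 195 + 1 = 170.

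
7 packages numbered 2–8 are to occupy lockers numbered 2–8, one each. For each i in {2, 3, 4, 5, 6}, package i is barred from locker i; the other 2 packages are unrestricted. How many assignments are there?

Let Aᵢ (for 2 ≤ i ≤ 6) be the placements that put package i in its forbidden locker. Any j of these fix j positions, leaving (7−j)! ways to fill the rest, and there are C(5,j) ways to pick which j.
By inclusion–exclusion, the number of valid placements is Σ_{j=0}^{5} (−1)^j C(5,j)·(7−j)!.
Computing: 5040 − 3600 + 1200 − 240 + 30 − 2 = 2428.

2428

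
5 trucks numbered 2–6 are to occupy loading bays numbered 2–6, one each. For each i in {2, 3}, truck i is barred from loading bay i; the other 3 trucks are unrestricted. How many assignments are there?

78

Let Aᵢ (for i ∈ {2, 3}) be the placements that put truck i in its forbidden loading bay. Any j of these fix j positions, leaving (5−j)! ways to fill the rest, and there are C(2,j) ways to pick which j.
By inclusion–exclusion, the number of valid placements is Σ_{j=0}^{2} (−1)^j C(2,j)·(5−j)!.
Computing: 120 − 48 + 6 = 78.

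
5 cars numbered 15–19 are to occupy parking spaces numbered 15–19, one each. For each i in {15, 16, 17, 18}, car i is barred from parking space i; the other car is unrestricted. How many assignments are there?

Let Aᵢ (for 15 ≤ i ≤ 18) be the placements that put car i in its forbidden parking space. Any j of these fix j positions, leaving (5−j)! ways to fill the rest, and there are C(4,j) ways to pick which j.
By inclusion–exclusion, the number of valid placements is Σ_{j=0}^{4} (−1)^j C(4,j)·(5−j)!.
Computing: 120 − 96 + 36 − 8 + 1 = 53.

53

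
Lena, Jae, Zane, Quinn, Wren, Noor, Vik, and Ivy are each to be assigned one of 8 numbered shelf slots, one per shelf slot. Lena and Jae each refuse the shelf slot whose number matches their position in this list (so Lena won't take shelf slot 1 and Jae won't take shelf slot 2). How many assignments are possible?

30960

Let Aᵢ (for i ∈ {1, 2}) be the placements that put person i in their forbidden shelf slot. Any j of these fix j positions, leaving (8−j)! ways to fill the rest, and there are C(2,j) ways to pick which j.
By inclusion–exclusion, the number of valid placements is Σ_{j=0}^{2} (−1)^j C(2,j)·(8−j)!.
Computing: 40320 − 10080 + 720 = 30960.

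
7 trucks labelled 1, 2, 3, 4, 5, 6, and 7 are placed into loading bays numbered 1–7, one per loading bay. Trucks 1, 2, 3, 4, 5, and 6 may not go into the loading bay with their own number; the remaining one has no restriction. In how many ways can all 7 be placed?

2119

Let Aᵢ (for 1 ≤ i ≤ 6) be the placements that put truck i in its forbidden loading bay. Any j of these fix j positions, leaving (7−j)! ways to fill the rest, and there are C(6,j) ways to pick which j.
By inclusion–exclusion, the number of valid placements is Σ_{j=0}^{6} (−1)^j C(6,j)·(7−j)!.
Computing: 5040 − 4320 + 1800 − 480 + 90 − 12 + 1 = 2119.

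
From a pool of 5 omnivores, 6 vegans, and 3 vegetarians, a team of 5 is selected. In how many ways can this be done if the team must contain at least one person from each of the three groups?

Unrestricted: C(14,5) = 2002 ways to pick any 5 of the 14.
Selections missing a whole group: no omnivores → C(9,5) = 126; no vegans → C(8,5) = 56; no vegetarians → C(11,5) = 462.
Add back selections omitting two groups (i.e. drawn from a single group): C(5,5) + C(6,5) + C(3,5) = 7.
By inclusion–exclusion: 2002 − 644 + 7 = 1365.

1365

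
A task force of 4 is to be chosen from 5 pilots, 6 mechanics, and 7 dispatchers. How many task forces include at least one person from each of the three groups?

1575

Total 4-person selections from all 18: C(18,4) = 3060.
Selections missing a whole group: no pilots → C(13,4) = 715; no mechanics → C(12,4) = 495; no dispatchers → C(11,4) = 330.
Add back selections omitting two groups (i.e. drawn from a single group): C(5,4) + C(6,4) + C(7,4) = 55.
By inclusion–exclusion: 3060 − 1540 + 55 = 1575.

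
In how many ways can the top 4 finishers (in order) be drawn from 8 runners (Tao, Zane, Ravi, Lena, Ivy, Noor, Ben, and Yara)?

This is an ordered selection of 4 from 8: P(8,4).
That gives 8 × 7 × 6 × 5 = 1680.

1680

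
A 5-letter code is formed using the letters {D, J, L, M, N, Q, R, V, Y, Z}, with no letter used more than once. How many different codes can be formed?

Choose and order 5 of the 10 symbols: the first letter has 10 options, the next 9, and so on down to 6.
That product is 10 × 9 × 8 × 7 × 6 = 30240.

30240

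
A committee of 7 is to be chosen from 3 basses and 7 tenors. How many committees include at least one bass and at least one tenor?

Unrestricted: C(10,7) = 120 ways to pick any 7 of the 10.
Selections missing a whole group: no basses → C(7,7) = 1; no tenors → C(3,7) = 0.
Both groups omitted at once is impossible, so 120 − 1 = 119.

119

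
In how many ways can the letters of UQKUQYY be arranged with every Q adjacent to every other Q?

Treat the 2 copies of Q as a single block. The multiset to arrange is then {QQ, K, U, U, Y, Y}, 6 items in all.
That gives (6)!/(2!·2!) = 180 arrangements.

180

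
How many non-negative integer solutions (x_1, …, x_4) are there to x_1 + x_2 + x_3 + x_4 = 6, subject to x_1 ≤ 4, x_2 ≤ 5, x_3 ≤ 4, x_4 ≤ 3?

Without the upper bounds there are C(9,3) = 84 ways to split 6 among 4 variables.
Subtract solutions that violate a single cap (substitute x_i' = x_i − (cap_i+1)): x_1 ≥ 5 gives C(4,3) = 4; x_2 ≥ 6 gives C(3,3) = 1; x_3 ≥ 5 gives C(4,3) = 4; x_4 ≥ 4 gives C(5,3) = 10. Together 19.
No two caps can be exceeded simultaneously, so the pair terms are all 0.
By inclusion–exclusion the count is 84 − 19 + 0 = 65.

65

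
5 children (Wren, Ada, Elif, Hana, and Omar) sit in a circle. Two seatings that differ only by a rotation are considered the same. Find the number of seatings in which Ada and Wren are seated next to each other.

Treat {Ada, Wren} as one unit (2 internal orders) and seat the resulting 4 units around the table: (3)! circular arrangements.
So 2 × (3)! = 2 × 6 = 12.

12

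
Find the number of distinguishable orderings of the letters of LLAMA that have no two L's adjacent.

Total arrangements of LLAMA: 5!/(2!·2!) = 30.
If the two L's are adjacent, glue them into one block, leaving 4 items to arrange: (4)!/(2!) = 12 ways.
Hence 30 − 12 = 18.

18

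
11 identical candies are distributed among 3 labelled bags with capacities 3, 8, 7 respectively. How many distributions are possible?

26

Ignoring the caps, the number of non-negative solutions to x_1+…+x_3 = 11 is C(13,2) = 78.
Subtract solutions that violate a single cap (substitute x_i' = x_i − (cap_i+1)): x_1 ≥ 4 gives C(9,2) = 36; x_2 ≥ 9 gives C(4,2) = 6; x_3 ≥ 8 gives C(5,2) = 10. Together 52.
No two caps can be exceeded simultaneously, so the pair terms are all 0.
By inclusion–exclusion the count is 78 − 52 + 0 = 26.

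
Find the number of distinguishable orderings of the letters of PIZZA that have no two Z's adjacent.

Total arrangements of PIZZA: 5!/(2!) = 60.
If the two Z's are adjacent, glue them into one block, leaving 4 items to arrange: (4)! = 24 ways.
Subtracting, 60 − 24 = 36 arrangements keep the Z's apart.

36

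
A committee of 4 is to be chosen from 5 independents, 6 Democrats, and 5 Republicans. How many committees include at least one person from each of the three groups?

With no constraint there are C(16,4) = 1820 possible selections.
Subtract selections that omit an entire group: no independents → C(11,4) = 330; no Democrats → C(10,4) = 210; no Republicans → C(11,4) = 330.
Add back selections omitting two groups (i.e. drawn from a single group): C(5,4) + C(6,4) + C(5,4) = 25.
By inclusion–exclusion: 1820 − 870 + 25 = 975.

975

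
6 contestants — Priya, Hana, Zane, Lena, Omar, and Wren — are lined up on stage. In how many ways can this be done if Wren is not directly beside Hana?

Of the 6! = 720 arrangements, those with Wren and Hana adjacent number 2 × 5! = 240 (treat the pair as a block with 2 internal orders).
Complementary counting: 720 − 240 = 480.

480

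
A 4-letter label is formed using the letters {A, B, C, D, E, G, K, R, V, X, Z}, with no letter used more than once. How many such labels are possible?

Choose and order 4 of the 11 symbols: the first letter has 11 options, the next 10, then 9, 8.
That product is 11 × 10 × 9 × 8 = 7920.

7920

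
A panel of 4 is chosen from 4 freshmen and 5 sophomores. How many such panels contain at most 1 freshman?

Split by how many freshmen are chosen (0 through 1).
Sum: C(4,0)·C(5,4) + C(4,1)·C(5,3) = 5 + 40 = 45.

45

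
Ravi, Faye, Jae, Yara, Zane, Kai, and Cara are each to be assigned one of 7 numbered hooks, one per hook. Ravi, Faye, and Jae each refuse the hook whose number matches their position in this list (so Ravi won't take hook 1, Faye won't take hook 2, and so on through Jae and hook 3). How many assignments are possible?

3216

Let Aᵢ (for i ∈ {1, 2, 3}) be the placements that put person i in their forbidden hook. Any j of these fix j positions, leaving (7−j)! ways to fill the rest, and there are C(3,j) ways to pick which j.
By inclusion–exclusion, the number of valid placements is Σ_{j=0}^{3} (−1)^j C(3,j)·(7−j)!.
Computing: 5040 − 2160 + 360 − 24 = 3216.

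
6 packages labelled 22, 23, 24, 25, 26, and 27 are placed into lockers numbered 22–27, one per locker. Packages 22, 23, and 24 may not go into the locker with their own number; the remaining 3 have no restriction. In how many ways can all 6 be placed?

Let Aᵢ (for i ∈ {22, 23, 24}) be the placements that put package i in its forbidden locker. Any j of these fix j positions, leaving (6−j)! ways to fill the rest, and there are C(3,j) ways to pick which j.
By inclusion–exclusion, the number of valid placements is Σ_{j=0}^{3} (−1)^j C(3,j)·(6−j)!.
Computing: 720 − 360 + 72 − 6 = 426.

426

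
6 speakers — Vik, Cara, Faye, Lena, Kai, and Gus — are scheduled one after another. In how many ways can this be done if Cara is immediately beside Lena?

240

Glue Cara and Lena into one block (2 internal orders), leaving 5 units to arrange in a row.
So the count is 2·(5)! = 240.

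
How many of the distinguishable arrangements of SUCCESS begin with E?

With the first slot taken by E, it remains to arrange the other 6 letters (SUCCSS).
Those 6 letters have C appearing twice and S appearing 3 times, giving (6)!/(3!·2!) = 60.

60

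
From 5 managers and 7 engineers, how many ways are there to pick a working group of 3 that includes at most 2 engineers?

Split by how many engineers are chosen (0 through 2).
Sum: C(7,0)·C(5,3) + C(7,1)·C(5,2) + C(7,2)·C(5,1) = 10 + 70 + 105 = 185.

185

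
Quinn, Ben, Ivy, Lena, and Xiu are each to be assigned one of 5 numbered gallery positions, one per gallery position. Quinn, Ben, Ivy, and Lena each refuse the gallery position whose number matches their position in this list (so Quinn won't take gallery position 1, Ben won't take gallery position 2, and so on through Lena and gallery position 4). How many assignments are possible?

53

Let Aᵢ (for 1 ≤ i ≤ 4) be the placements that put person i in their forbidden gallery position. Any j of these fix j positions, leaving (5−j)! ways to fill the rest, and there are C(4,j) ways to pick which j.
By inclusion–exclusion, the number of valid placements is Σ_{j=0}^{4} (−1)^j C(4,j)·(5−j)!.
Computing: 120 − 96 + 36 − 8 + 1 = 53.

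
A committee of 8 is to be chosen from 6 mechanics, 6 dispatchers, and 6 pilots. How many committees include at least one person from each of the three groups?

42273

Total 8-person selections from all 18: C(18,8) = 43758.
Selections missing a whole group: no mechanics → C(12,8) = 495; no dispatchers → C(12,8) = 495; no pilots → C(12,8) = 495.
Add back selections omitting two groups (i.e. drawn from a single group): C(6,8) + C(6,8) + C(6,8) = 0.
By inclusion–exclusion: 43758 − 1485 + 0 = 42273.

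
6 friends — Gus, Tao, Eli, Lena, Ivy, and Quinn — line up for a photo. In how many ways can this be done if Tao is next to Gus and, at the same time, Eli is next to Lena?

96

Treat {Tao,Gus} as one block (2 orders) and {Eli,Lena} as another (2 orders).
That leaves 4 units to arrange: 2 × 2 × 4! = 4 × 24 = 96.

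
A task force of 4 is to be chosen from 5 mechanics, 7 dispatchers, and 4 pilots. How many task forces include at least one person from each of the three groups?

910

Total 4-person selections from all 16: C(16,4) = 1820.
Subtract selections that omit an entire group: no mechanics → C(11,4) = 330; no dispatchers → C(9,4) = 126; no pilots → C(12,4) = 495.
Add back selections omitting two groups (i.e. drawn from a single group): C(5,4) + C(7,4) + C(4,4) = 41.
By inclusion–exclusion: 1820 − 951 + 41 = 910.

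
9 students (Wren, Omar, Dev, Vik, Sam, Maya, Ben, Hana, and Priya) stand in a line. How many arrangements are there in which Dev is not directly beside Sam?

Of the 9! = 362880 arrangements, those with Dev and Sam adjacent number 2 × 8! = 80640 (treat the pair as a block with 2 internal orders).
Complementary counting: 362880 − 80640 = 282240.

282240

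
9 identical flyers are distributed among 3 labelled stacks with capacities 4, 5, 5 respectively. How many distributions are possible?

Ignoring the caps, the number of non-negative solutions to x_1+…+x_3 = 9 is C(11,2) = 55.
Subtract solutions that violate a single cap (substitute x_i' = x_i − (cap_i+1)): x_1 ≥ 5 gives C(6,2) = 15; x_2 ≥ 6 gives C(5,2) = 10; x_3 ≥ 6 gives C(5,2) = 10. Together 35.
No two caps can be exceeded simultaneously, so the pair terms are all 0.
By inclusion–exclusion the count is 55 − 35 + 0 = 20.

20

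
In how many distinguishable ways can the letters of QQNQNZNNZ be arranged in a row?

QQNQNZNNZ has 9 letters with N appearing 4 times, Q appearing 3 times, and Z appearing twice.
So there are 9! / (4!·3!·2!) = 1260 distinguishable arrangements.

1260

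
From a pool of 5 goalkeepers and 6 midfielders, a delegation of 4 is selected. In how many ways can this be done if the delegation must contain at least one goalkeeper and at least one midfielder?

With no constraint there are C(11,4) = 330 possible selections.
Selections missing a whole group: no goalkeepers → C(6,4) = 15; no midfielders → C(5,4) = 5.
Both groups omitted at once is impossible, so 330 − 20 = 310.

310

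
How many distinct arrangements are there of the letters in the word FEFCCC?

The 6 letters of FEFCCC have repeats: C appearing 3 times and F appearing twice.
Dividing 6! = 720 by 3!·2! = 12 for the repeated letters gives 60.

60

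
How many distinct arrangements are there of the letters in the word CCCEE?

10

CCCEE has 5 letters with C appearing 3 times and E appearing twice.
So there are 5! / (3!·2!) = 10 distinguishable arrangements.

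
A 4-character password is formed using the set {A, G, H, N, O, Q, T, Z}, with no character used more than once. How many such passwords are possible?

Choose and order 4 of the 8 symbols: the first character has 8 options, the next 7, then 6, 5.
8 × 7 × 6 × 5 = 1680.

1680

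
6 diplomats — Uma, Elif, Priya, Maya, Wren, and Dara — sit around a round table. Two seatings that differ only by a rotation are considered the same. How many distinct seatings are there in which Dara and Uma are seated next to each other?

48

Glue Dara and Uma into a block (2 internal orders). Seating 5 units around a circle gives (4)! arrangements.
So 2 × (4)! = 2 × 24 = 48.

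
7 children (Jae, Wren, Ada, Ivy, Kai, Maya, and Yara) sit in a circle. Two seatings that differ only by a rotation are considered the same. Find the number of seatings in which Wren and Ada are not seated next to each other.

Without the restriction there are (6)! = 720 seatings.
Those with Wren next to Ada: fuse the pair into one unit and seat 6 units around a circle — 2·(5)! = 240.
Subtracting, 720 − 240 = 480.

480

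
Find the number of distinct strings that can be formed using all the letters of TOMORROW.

Letter multiplicities in TOMORROW: M×1, O×3, R×2, T×1, W×1.
Dividing 8! = 40320 by 3!·2! = 12 for the repeated letters gives 3360.

3360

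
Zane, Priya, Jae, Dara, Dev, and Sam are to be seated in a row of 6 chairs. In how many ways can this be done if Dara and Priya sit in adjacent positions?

Treat {Dara, Priya} as a single unit. There are 5 units to order, and the pair itself can be ordered 2 ways.
So the count is 2·(5)! = 240.

240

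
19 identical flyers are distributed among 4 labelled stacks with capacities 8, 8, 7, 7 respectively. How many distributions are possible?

304

Without the upper bounds there are C(22,3) = 1540 ways to split 19 among 4 stacks.
Subtract solutions that violate a single cap (substitute x_i' = x_i − (cap_i+1)): x_1 ≥ 9 gives C(13,3) = 286; x_2 ≥ 9 gives C(13,3) = 286; x_3 ≥ 8 gives C(14,3) = 364; x_4 ≥ 8 gives C(14,3) = 364. Together 1300.
Add back pairs where two caps are both exceeded: 4 + 10 + 10 + 10 + 10 + 20 = 64.
By inclusion–exclusion the count is 1540 − 1300 + 64 = 304.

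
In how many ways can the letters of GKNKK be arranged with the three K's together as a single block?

6

Treat the 3 copies of K as a single block. The multiset to arrange is then {KKK, G, N}, 3 items in all.
All 3 items are distinct, so there are (3)! = 6 arrangements.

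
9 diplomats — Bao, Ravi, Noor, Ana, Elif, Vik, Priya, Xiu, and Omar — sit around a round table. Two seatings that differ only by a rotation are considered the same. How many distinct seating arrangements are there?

Around a circle, 9 distinct people have 9!/9 = (8)! = 40320 rotationally distinct seatings.

40320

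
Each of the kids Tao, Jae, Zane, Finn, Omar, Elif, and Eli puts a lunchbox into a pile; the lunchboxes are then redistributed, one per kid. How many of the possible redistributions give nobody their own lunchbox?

This is the derangement count D_7: permutations of 7 items with no fixed point.
By inclusion–exclusion this is Σ_{j=0}^{7} (−1)^j C(7,j)·(7−j)!.
Computing: 5040 − 5040 + 2520 − 840 + 210 − 42 + 7 − 1 = 1854.

1854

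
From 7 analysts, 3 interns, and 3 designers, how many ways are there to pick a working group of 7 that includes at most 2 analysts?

Split by how many analysts are chosen (0 through 2).
Sum: C(7,0)·C(6,7) + C(7,1)·C(6,6) + C(7,2)·C(6,5) = 0 + 7 + 126 = 133.

133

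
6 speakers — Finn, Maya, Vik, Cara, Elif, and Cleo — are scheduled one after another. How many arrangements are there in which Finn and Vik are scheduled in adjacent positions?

240

Place the 4 others and the Finn-Vik pair as 5 objects in a line; the pair has 2 internal arrangements.
That gives 2 × 5! = 2 × 120 = 240.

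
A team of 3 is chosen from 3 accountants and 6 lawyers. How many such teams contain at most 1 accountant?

65

Split by how many accountants are chosen (0 through 1).
Sum: C(3,0)·C(6,3) + C(3,1)·C(6,2) = 20 + 45 = 65.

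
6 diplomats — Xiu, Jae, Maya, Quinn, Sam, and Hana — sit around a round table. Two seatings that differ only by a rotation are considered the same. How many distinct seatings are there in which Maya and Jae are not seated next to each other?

72

Without the restriction there are (5)! = 120 seatings.
Those with Maya next to Jae: fuse the pair into one unit and seat 5 units around a circle — 2·(4)! = 48.
Subtracting, 120 − 48 = 72.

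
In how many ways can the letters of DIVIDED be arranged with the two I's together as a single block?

120

Treat the 2 copies of I as a single block. The multiset to arrange is then {II, D, D, D, E, V}, 6 items in all.
That gives (6)!/(3!) = 120 arrangements.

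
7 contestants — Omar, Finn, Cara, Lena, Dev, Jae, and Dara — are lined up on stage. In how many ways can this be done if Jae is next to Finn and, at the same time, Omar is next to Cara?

Treat {Jae,Finn} as one block (2 orders) and {Omar,Cara} as another (2 orders).
That leaves 5 units to arrange: 2 × 2 × 5! = 4 × 120 = 480.

480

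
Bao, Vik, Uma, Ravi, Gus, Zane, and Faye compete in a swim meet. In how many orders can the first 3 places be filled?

There are 7 choices for 1st place, 6 for 2nd, and 5 for 3rd.
That gives 7 × 6 × 5 = 210.

210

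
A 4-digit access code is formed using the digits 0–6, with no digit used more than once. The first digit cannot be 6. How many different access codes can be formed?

720

The first digit has 7−1 = 6 choices (anything except 6).
The remaining 3 digits are filled from the other 6 symbols without repetition: 6 × 5 × 4 = 120.
Total: 6 × 120 = 720.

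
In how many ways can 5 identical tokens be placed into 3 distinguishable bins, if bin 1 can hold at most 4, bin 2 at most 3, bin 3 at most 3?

Without the upper bounds there are C(7,2) = 21 ways to split 5 among 3 bins.
Subtract solutions that violate a single cap (substitute x_i' = x_i − (cap_i+1)): x_1 ≥ 5 gives C(2,2) = 1; x_2 ≥ 4 gives C(3,2) = 3; x_3 ≥ 4 gives C(3,2) = 3. Together 7.
No two caps can be exceeded simultaneously, so the pair terms are all 0.
By inclusion–exclusion the count is 21 − 7 + 0 = 14.

14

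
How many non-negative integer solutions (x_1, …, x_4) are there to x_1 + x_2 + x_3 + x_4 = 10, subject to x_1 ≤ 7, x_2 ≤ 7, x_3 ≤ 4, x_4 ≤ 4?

By stars and bars, unrestricted non-negative solutions to x_1+…+x_4 = 10 number C(10+3,3) = 286.
Subtract solutions that violate a single cap (substitute x_i' = x_i − (cap_i+1)): x_1 ≥ 8 gives C(5,3) = 10; x_2 ≥ 8 gives C(5,3) = 10; x_3 ≥ 5 gives C(8,3) = 56; x_4 ≥ 5 gives C(8,3) = 56. Together 132.
Add back pairs where two caps are both exceeded: 0 + 0 + 0 + 0 + 0 + 1 = 1.
By inclusion–exclusion the count is 286 − 132 + 1 = 155.

155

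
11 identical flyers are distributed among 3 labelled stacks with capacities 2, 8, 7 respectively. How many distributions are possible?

18

Without the upper bounds there are C(13,2) = 78 ways to split 11 among 3 stacks.
Subtract solutions that violate a single cap (substitute x_i' = x_i − (cap_i+1)): x_1 ≥ 3 gives C(10,2) = 45; x_2 ≥ 9 gives C(4,2) = 6; x_3 ≥ 8 gives C(5,2) = 10. Together 61.
Add back pairs where two caps are both exceeded: 0 + 1 + 0 = 1.
By inclusion–exclusion the count is 78 − 61 + 1 = 18.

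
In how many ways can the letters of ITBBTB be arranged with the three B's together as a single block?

Treat the 3 copies of B as a single block. The multiset to arrange is then {BBB, I, T, T}, 4 items in all.
That gives (4)!/(2!) = 12 arrangements.

12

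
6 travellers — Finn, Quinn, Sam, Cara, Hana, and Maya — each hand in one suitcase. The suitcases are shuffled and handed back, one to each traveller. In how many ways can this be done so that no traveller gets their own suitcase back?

265

This is the derangement count D_6: permutations of 6 items with no fixed point.
By inclusion–exclusion this is Σ_{j=0}^{6} (−1)^j C(6,j)·(6−j)!.
Computing: 720 − 720 + 360 − 120 + 30 − 6 + 1 = 265.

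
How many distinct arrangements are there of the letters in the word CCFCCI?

30

The 6 letters of CCFCCI have repeats: C appearing 4 times.
So there are 6! / (4!) = 30 distinguishable arrangements.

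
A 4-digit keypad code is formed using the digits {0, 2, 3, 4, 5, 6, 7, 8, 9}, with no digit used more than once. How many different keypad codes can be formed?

This is a permutation of 4 out of 9: P(9,4) = 9!/5!.
9 × 8 × 7 × 6 = 3024.

3024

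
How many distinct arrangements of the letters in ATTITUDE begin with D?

Fix D in the first position and arrange the remaining 7 letters.
Those 7 letters have T appearing 3 times, giving (7)!/(3!) = 840.

840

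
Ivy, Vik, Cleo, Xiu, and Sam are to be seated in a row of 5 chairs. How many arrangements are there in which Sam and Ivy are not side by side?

72

Of the 5! = 120 arrangements, those with Sam and Ivy adjacent number 2 × 4! = 48 (treat the pair as a block with 2 internal orders).
Complementary counting: 120 − 48 = 72.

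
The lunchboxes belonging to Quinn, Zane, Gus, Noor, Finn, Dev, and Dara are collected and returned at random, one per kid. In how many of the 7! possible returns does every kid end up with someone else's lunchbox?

1854

This is the derangement count D_7: permutations of 7 items with no fixed point.
By inclusion–exclusion this is Σ_{j=0}^{7} (−1)^j C(7,j)·(7−j)!.
Computing: 5040 − 5040 + 2520 − 840 + 210 − 42 + 7 − 1 = 1854.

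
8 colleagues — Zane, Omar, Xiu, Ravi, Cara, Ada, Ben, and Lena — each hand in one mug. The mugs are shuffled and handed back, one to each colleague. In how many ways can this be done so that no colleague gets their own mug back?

Count assignments avoiding every fixed point. For any j of the 8 colleagues fixed to their own mug, the other 8−j can be arranged in (8−j)! ways.
By inclusion–exclusion this is Σ_{j=0}^{8} (−1)^j C(8,j)·(8−j)!.
Computing: 40320 − 40320 + 20160 − 6720 + 1680 − 336 + 56 − 8 + 1 = 14833.

14833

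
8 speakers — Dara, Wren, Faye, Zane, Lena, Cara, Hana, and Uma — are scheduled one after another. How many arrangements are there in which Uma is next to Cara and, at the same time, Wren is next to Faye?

Treat {Uma,Cara} as one block (2 orders) and {Wren,Faye} as another (2 orders).
That leaves 6 units to arrange: 2 × 2 × 6! = 4 × 720 = 2880.

2880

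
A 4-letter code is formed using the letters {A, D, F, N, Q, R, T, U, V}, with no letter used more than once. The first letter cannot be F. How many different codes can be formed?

The first letter has 9−1 = 8 choices (anything except F).
The remaining 3 letters are filled from the other 8 symbols without repetition: 8 × 7 × 6 = 336.
Total: 8 × 336 = 2688.

2688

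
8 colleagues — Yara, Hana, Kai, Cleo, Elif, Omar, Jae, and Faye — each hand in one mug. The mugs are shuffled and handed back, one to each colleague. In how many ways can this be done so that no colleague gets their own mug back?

14833

Let Aᵢ be the assignments in which colleague i gets their own mug. We want the size of the complement of A₁∪…∪A_8.
By inclusion–exclusion this is Σ_{j=0}^{8} (−1)^j C(8,j)·(8−j)!.
Computing: 40320 − 40320 + 20160 − 6720 + 1680 − 336 + 56 − 8 + 1 = 14833.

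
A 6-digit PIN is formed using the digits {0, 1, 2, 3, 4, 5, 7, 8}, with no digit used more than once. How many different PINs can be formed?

20160

With no repetition, fill the 6 digits in order: 8 choices, then 7, down to 3.
8 × 7 × 6 × 5 × 4 × 3 = 20160.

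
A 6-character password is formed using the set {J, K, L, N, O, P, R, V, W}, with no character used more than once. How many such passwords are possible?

This is a permutation of 6 out of 9: P(9,6) = 9!/3!.
9 × 8 × 7 × 6 × 5 × 4 = 60480.

60480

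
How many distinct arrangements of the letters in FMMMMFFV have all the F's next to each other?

30

Treat the 3 copies of F as a single block. The multiset to arrange is then {FFF, M, M, M, M, V}, 6 items in all.
That gives (6)!/(4!) = 30 arrangements.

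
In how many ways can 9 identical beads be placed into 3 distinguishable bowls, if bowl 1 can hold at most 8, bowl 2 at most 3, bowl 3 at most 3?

15

By stars and bars, unrestricted non-negative solutions to x_1+…+x_3 = 9 number C(9+2,2) = 55.
Subtract solutions that violate a single cap (substitute x_i' = x_i − (cap_i+1)): x_1 ≥ 9 gives C(2,2) = 1; x_2 ≥ 4 gives C(7,2) = 21; x_3 ≥ 4 gives C(7,2) = 21. Together 43.
Add back pairs where two caps are both exceeded: 0 + 0 + 3 = 3.
By inclusion–exclusion the count is 55 − 43 + 3 = 15.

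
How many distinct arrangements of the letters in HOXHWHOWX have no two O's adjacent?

5880

Total arrangements of HOXHWHOWX: 9!/(3!·2!·2!·2!) = 7560.
If the two O's are adjacent, glue them into one block, leaving 8 items to arrange: (8)!/(3!·2!·2!) = 1680 ways.
Hence 7560 − 1680 = 5880.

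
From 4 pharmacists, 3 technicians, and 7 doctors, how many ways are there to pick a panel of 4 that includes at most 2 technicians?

990

Split by how many technicians are chosen (0 through 2).
Sum: C(3,0)·C(11,4) + C(3,1)·C(11,3) + C(3,2)·C(11,2) = 330 + 495 + 165 = 990.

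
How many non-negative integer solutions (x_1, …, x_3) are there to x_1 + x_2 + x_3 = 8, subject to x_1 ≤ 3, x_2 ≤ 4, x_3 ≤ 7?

Without the upper bounds there are C(10,2) = 45 ways to split 8 among 3 variables.
Subtract solutions that violate a single cap (substitute x_i' = x_i − (cap_i+1)): x_1 ≥ 4 gives C(6,2) = 15; x_2 ≥ 5 gives C(5,2) = 10; x_3 ≥ 8 gives C(2,2) = 1. Together 26.
No two caps can be exceeded simultaneously, so the pair terms are all 0.
By inclusion–exclusion the count is 45 − 26 + 0 = 19.

19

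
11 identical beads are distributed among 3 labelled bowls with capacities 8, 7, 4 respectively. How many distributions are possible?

Without the upper bounds there are C(13,2) = 78 ways to split 11 among 3 bowls.
Subtract solutions that violate a single cap (substitute x_i' = x_i − (cap_i+1)): x_1 ≥ 9 gives C(4,2) = 6; x_2 ≥ 8 gives C(5,2) = 10; x_3 ≥ 5 gives C(8,2) = 28. Together 44.
No two caps can be exceeded simultaneously, so the pair terms are all 0.
By inclusion–exclusion the count is 78 − 44 + 0 = 34.

34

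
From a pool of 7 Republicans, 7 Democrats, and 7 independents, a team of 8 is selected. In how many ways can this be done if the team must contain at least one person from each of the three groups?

194481

Total 8-person selections from all 21: C(21,8) = 203490.
Subtract selections that omit an entire group: no Republicans → C(14,8) = 3003; no Democrats → C(14,8) = 3003; no independents → C(14,8) = 3003.
Add back selections omitting two groups (i.e. drawn from a single group): C(7,8) + C(7,8) + C(7,8) = 0.
By inclusion–exclusion: 203490 − 9009 + 0 = 194481.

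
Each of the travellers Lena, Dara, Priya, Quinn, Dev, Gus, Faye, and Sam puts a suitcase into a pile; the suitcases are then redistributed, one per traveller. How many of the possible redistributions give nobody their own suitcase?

14833

Let Aᵢ be the assignments in which traveller i gets their own suitcase. We want the size of the complement of A₁∪…∪A_8.
By inclusion–exclusion this is Σ_{j=0}^{8} (−1)^j C(8,j)·(8−j)!.
Computing: 40320 − 40320 + 20160 − 6720 + 1680 − 336 + 56 − 8 + 1 = 14833.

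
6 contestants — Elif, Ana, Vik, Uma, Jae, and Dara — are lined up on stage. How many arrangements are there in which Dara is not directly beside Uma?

Of the 6! = 720 arrangements, those with Dara and Uma adjacent number 2 × 5! = 240 (treat the pair as a block with 2 internal orders).
So 720 − 240 = 480 arrangements keep them apart.

480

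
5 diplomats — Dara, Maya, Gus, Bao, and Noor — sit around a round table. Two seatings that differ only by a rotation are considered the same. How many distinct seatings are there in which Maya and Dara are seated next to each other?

Treat {Maya, Dara} as one unit (2 internal orders) and seat the resulting 4 units around the table: (3)! circular arrangements.
So 2 × (3)! = 2 × 6 = 12.

12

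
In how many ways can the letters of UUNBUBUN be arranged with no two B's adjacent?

315

There are 8!/(4!·2!·2!) = 420 arrangements of UUNBUBUN in total.
If the two B's are adjacent, glue them into one block, leaving 7 items to arrange: (7)!/(4!·2!) = 105 ways.
Subtracting, 420 − 105 = 315 arrangements keep the B's apart.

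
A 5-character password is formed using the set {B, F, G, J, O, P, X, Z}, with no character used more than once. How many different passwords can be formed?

6720

This is a permutation of 5 out of 8: P(8,5) = 8!/3!.
That product is 8 × 7 × 6 × 5 × 4 = 6720.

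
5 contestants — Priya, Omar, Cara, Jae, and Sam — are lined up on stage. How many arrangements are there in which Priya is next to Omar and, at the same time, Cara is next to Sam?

24

Treat {Priya,Omar} as one block (2 orders) and {Cara,Sam} as another (2 orders).
That leaves 3 units to arrange: 2 × 2 × 3! = 4 × 6 = 24.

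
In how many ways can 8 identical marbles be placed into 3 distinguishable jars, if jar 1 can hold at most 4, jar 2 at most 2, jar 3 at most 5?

9

By stars and bars, unrestricted non-negative solutions to x_1+…+x_3 = 8 number C(8+2,2) = 45.
Subtract solutions that violate a single cap (substitute x_i' = x_i − (cap_i+1)): x_1 ≥ 5 gives C(5,2) = 10; x_2 ≥ 3 gives C(7,2) = 21; x_3 ≥ 6 gives C(4,2) = 6. Together 37.
Add back pairs where two caps are both exceeded: 1 + 0 + 0 = 1.
By inclusion–exclusion the count is 45 − 37 + 1 = 9.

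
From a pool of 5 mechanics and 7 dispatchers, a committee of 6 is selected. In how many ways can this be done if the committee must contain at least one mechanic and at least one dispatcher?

917

Unrestricted: C(12,6) = 924 ways to pick any 6 of the 12.
Selections missing a whole group: no mechanics → C(7,6) = 7; no dispatchers → C(5,6) = 0.
Both groups omitted at once is impossible, so 924 − 7 = 917.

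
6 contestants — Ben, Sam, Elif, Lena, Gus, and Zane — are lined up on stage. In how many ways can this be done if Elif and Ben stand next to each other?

Place the 4 others and the Elif-Ben pair as 5 objects in a line; the pair has 2 internal arrangements.
So the count is 2·(5)! = 240.

240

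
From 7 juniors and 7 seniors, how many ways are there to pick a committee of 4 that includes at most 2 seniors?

Split by how many seniors are chosen (0 through 2).
Sum: C(7,0)·C(7,4) + C(7,1)·C(7,3) + C(7,2)·C(7,2) = 35 + 245 + 441 = 721.

721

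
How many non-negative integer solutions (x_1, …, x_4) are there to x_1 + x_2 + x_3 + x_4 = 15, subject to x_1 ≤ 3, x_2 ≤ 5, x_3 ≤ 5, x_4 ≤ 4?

Without the upper bounds there are C(18,3) = 816 ways to split 15 among 4 variables.
Subtract solutions that violate a single cap (substitute x_i' = x_i − (cap_i+1)): x_1 ≥ 4 gives C(14,3) = 364; x_2 ≥ 6 gives C(12,3) = 220; x_3 ≥ 6 gives C(12,3) = 220; x_4 ≥ 5 gives C(13,3) = 286. Together 1090.
Add back pairs where two caps are both exceeded: 56 + 56 + 84 + 20 + 35 + 35 = 286.
Subtract triples: 0 + 1 + 1 + 0 = 2.
By inclusion–exclusion the count is 816 − 1090 + 286 − 2 = 10.

10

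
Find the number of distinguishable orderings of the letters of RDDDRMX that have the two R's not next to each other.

Total arrangements of RDDDRMX: 7!/(3!·2!) = 420.
Arrangements with the R's together: treat RR as one letter, giving (6)!/(3!) = 120.
Subtracting, 420 − 120 = 300 arrangements keep the R's apart.

300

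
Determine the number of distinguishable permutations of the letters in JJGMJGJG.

280

The 8 letters of JJGMJGJG have repeats: G appearing 3 times and J appearing 4 times.
So there are 8! / (4!·3!) = 280 distinguishable arrangements.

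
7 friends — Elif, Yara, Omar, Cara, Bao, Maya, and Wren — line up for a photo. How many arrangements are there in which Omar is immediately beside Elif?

Treat {Omar, Elif} as a single unit. There are 6 units to order, and the pair itself can be ordered 2 ways.
So the count is 2·(6)! = 1440.

1440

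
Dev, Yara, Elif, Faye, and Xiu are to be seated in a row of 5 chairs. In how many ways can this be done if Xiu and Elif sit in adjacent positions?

Treat {Xiu, Elif} as a single unit. There are 4 units to order, and the pair itself can be ordered 2 ways.
So the count is 2·(4)! = 48.

48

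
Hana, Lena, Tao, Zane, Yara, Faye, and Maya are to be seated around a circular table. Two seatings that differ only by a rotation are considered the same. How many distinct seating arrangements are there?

720

Fix one person's seat to break rotational symmetry; the remaining 6 people can be arranged in (6)! = 720 ways.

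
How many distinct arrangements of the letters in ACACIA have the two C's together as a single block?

20

Treat the 2 copies of C as a single block. The multiset to arrange is then {CC, A, A, A, I}, 5 items in all.
That gives (5)!/(3!) = 20 arrangements.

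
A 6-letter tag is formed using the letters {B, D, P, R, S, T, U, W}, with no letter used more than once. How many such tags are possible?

This is a permutation of 6 out of 8: P(8,6) = 8!/2!.
8 × 7 × 6 × 5 × 4 × 3 = 20160.

20160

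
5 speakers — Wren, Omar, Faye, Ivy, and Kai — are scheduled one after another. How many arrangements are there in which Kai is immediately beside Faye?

Place the 3 others and the Kai-Faye pair as 4 objects in a line; the pair has 2 internal arrangements.
That gives 2 × 4! = 2 × 24 = 48.

48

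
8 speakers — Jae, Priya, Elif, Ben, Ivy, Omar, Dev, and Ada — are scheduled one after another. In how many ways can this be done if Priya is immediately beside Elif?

10080

Place the 6 others and the Priya-Elif pair as 7 objects in a line; the pair has 2 internal arrangements.
That gives 2 × 7! = 2 × 5040 = 10080.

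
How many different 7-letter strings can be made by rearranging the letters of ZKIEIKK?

The 7 letters of ZKIEIKK have repeats: I appearing twice and K appearing 3 times.
Dividing 7! = 5040 by 3!·2! = 12 for the repeated letters gives 420.

420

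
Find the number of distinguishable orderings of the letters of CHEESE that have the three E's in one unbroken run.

24

Treat the 3 copies of E as a single block. The multiset to arrange is then {EEE, C, H, S}, 4 items in all.
All 4 items are distinct, so there are (4)! = 24 arrangements.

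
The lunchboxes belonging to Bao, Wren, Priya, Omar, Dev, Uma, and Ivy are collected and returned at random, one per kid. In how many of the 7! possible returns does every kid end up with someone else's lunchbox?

1854

This is the derangement count D_7: permutations of 7 items with no fixed point.
By inclusion–exclusion this is Σ_{j=0}^{7} (−1)^j C(7,j)·(7−j)!.
Computing: 5040 − 5040 + 2520 − 840 + 210 − 42 + 7 − 1 = 1854.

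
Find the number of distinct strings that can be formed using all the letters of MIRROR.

The 6 letters of MIRROR have repeats: R appearing 3 times.
So there are 6! / (3!) = 120 distinguishable arrangements.

120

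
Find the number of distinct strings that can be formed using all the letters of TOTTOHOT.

280

The 8 letters of TOTTOHOT have repeats: O appearing 3 times and T appearing 4 times.
The number of distinct arrangements is 8!/(4!·3!) = 40320/144 = 280.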